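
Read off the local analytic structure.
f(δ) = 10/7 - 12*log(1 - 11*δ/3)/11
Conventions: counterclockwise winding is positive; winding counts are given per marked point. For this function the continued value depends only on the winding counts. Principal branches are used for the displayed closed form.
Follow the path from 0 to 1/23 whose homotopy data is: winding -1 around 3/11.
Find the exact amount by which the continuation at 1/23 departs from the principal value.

The rational part is single-valued and drops out of the difference; each branch term changes only by its own monodromy.
(-12/11)*log(1 - δ/(3/11)): each positive loop around 3/11 adds 2*pi*i to the log, so winding -1 contributes (-12/11)*(-1)*2*pi*i = (24/11)*pi*i.
Summing the contributions at δ = 1/23 gives (24/11)*pi*i.

Continued minus principal equals (24/11)*pi*i.


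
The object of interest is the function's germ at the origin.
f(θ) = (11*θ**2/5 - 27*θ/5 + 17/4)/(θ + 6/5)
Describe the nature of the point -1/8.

The point is a regular point.

Denominator factors: θ + 6/5 = 43/40 at θ = -1/8 — none vanishes.
So the germ continues analytically to -1/8.


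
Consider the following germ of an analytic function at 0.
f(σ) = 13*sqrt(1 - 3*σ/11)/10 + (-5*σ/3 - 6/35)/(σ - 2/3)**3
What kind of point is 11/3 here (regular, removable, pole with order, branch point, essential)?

The point is an algebraic (square-root) branch point.

The term (13/10)*sqrt(1 - σ/(11/3)) has argument 1 - 11/3/(11/3) = 0 at 11/3: a square-root (algebraic, two-sheeted) branch point; the remaining terms are analytic or single-valued there.


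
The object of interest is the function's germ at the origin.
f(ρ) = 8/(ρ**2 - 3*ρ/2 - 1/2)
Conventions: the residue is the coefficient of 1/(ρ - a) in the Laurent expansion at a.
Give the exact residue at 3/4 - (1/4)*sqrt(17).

The residue is -(16/17)*sqrt(17).

The factor ρ**2 - 3*ρ/2 - 1/2 splits as (ρ - a)(ρ - a') with a = 3/4 - (1/4)*sqrt(17), a' = 3/4 + (1/4)*sqrt(17). At the order-1 pole a set g(ρ) = (ρ - a)*f(ρ) = [8] / (ρ - a').
Simple pole: residue = g(a) at a = 3/4 - (1/4)*sqrt(17), which is -(16/17)*sqrt(17).


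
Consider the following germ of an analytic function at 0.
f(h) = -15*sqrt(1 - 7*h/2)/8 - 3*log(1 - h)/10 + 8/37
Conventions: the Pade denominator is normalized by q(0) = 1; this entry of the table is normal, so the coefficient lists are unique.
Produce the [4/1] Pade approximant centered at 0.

Taylor coefficients needed (expand at 0): a_0 = -491/296, a_1 = 573/160, a_2 = 3867/1280, a_3 = 26237/5120, a_4 = 906519/81920, a_5 = 44216679/1638400.
Write the denominator as Q(h) = 1 + q1*h. Requiring Q*f - P = O(h^6) with deg P <= 4 kills the coefficients of h^5..h^5 in Q*f:
  h^5: a_5 + q1*a_4 = 0, i.e. 44216679/1638400 + (906519/81920)*q1 = 0.
Solving this linear system: q1 = -14738893/6043460.
The numerator is Q*f truncated at degree 4: P0 = a_0 = -491/296; P1 = a_1 + q1*a_0 = 3410791559/447216040; P2 = a_2 + q1*a_1 = -11048256423/1933907200; P3 = a_3 + q1*a_2 = -8677367113/3867814400; P4 = a_4 + q1*a_3 = -177189513629/123770060800.

The Pade approximant has numerator coefficients [-491/296, 3410791559/447216040, -11048256423/1933907200, -8677367113/3867814400, -177189513629/123770060800]; denominator coefficients [1, -14738893/6043460].


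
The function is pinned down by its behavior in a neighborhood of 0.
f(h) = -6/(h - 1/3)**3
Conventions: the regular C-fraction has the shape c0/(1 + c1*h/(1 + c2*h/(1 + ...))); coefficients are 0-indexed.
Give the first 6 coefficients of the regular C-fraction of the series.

Taylor coefficients (expand at 0): a_0 = 162, a_1 = 1458, a_2 = 8748, a_3 = 43740, a_4 = 196830, a_5 = 826686.
c0 = a_0 = 162. Peel one level at a time: if S = 1 + c*h/S' with S'(0) = 1, then c is the h-coefficient of S and S' = c*h/(S - 1).
S_1 = c0/f = 1 + (-9)*h + (27)*h^2 + ...; c1 = -9.
S_2 = c1*h/(S_1 - 1) = 1 + (3)*h + (6)*h^2 + ...; c2 = 3.
S_3 = c2*h/(S_2 - 1) = 1 + (-2)*h + (1)*h^2 + ...; c3 = -2.
S_4 = c3*h/(S_3 - 1) = 1 + (1/2)*h + (3/4)*h^2 + ...; c4 = 1/2.
S_5 = c4*h/(S_4 - 1) = 1 + (-3/2)*h + ...; c5 = -3/2.

The regular C-fraction coefficients are [162, -9, 3, -2, 1/2, -3/2].


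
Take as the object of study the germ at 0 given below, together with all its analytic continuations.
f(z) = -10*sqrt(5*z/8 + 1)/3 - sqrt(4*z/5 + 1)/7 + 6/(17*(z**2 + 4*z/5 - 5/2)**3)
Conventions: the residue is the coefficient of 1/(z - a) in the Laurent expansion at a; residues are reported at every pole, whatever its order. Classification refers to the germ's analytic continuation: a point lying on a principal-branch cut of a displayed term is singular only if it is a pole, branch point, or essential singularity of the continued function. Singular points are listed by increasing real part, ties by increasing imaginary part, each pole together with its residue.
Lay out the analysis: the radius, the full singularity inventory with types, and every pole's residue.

Denominator factor (z**2 + 4*z/5 - 5/2)^3: discriminant 266/25, real irrational roots -2/5 + (1/10)*sqrt(266) and -2/5 - (1/10)*sqrt(266); poles of order 3, moduli -2/5 + (1/10)*sqrt(266) and 2/5 + (1/10)*sqrt(266).
Branch term (-1/7)*sqrt(1 - z/(-5/4)): its argument vanishes at z = -5/4, a square-root branch point, modulus 5/4.
Branch term (-10/3)*sqrt(1 - z/(-8/5)): its argument vanishes at z = -8/5, a square-root branch point, modulus 8/5.
The radius of convergence is the smallest modulus among the singular points: -2/5 + (1/10)*sqrt(266).
The branch terms are analytic at -2/5 - (1/10)*sqrt(266) and contribute nothing to the residue; only the rational part matters.
The factor z**2 + 4*z/5 - 5/2 splits as (z - a)(z - a') with a = -2/5 - (1/10)*sqrt(266), a' = -2/5 + (1/10)*sqrt(266). At the order-3 pole a set g(z) = (z - a)^3*(rational part) = [6/17] / (z - a')^3.
Order-3 pole: residue = g''(a)/2; g''(-2/5 - (1/10)*sqrt(266)) = -(28125/39994829)*sqrt(266), so the residue is -(28125/79989658)*sqrt(266).
The branch terms are analytic at -2/5 + (1/10)*sqrt(266) and contribute nothing to the residue; only the rational part matters.
The factor z**2 + 4*z/5 - 5/2 splits as (z - a)(z - a') with a = -2/5 + (1/10)*sqrt(266), a' = -2/5 - (1/10)*sqrt(266). At the order-3 pole a set g(z) = (z - a)^3*(rational part) = [6/17] / (z - a')^3.
Order-3 pole: residue = g''(a)/2; g''(-2/5 + (1/10)*sqrt(266)) = (28125/39994829)*sqrt(266), so the residue is (28125/79989658)*sqrt(266).
List the singular points by increasing real part (a conjugate pair: the negative imaginary part first).

Radius of convergence at 0: -2/5 + (1/10)*sqrt(266).
At -2/5 - (1/10)*sqrt(266): a pole of order 3; residue -(28125/79989658)*sqrt(266).
At -8/5: an algebraic (square-root) branch point.
At -5/4: an algebraic (square-root) branch point.
At -2/5 + (1/10)*sqrt(266): a pole of order 3; residue (28125/79989658)*sqrt(266).


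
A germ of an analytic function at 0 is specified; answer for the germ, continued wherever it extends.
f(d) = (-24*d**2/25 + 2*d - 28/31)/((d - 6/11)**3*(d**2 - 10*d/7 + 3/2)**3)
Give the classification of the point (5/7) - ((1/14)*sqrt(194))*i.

The denominator factor d**2 - 10*d/7 + 3/2 vanishes at (5/7) - ((1/14)*sqrt(194))*i and appears to the power 3; the numerator there equals (37434/37975) - ((11/245)*sqrt(194))*i, nonzero, and no other factor vanishes.
Hence a pole whose order is the multiplicity, 3.

The point is a pole of order 3.


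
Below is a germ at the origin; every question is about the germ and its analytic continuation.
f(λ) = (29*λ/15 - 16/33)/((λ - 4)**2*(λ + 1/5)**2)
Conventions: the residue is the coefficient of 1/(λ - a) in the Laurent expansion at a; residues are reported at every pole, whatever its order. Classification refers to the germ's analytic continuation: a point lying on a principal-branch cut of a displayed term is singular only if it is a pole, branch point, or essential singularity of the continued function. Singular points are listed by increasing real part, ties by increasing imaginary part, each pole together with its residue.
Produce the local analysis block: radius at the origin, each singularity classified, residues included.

Denominator factor (λ + 1/5)^2: pole of order 2 at -1/5, modulus 1/5.
Denominator factor (λ - 4)^2: pole of order 2 at 4, modulus 4.
The radius of convergence is the smallest modulus among the singular points: 1/5.
At the order-2 pole -1/5 set g(λ) = (λ - (-1/5))^2*f(λ) = (29*λ/15 - 16/33)/(λ - 4)**2.
Order-2 pole: residue = g'(a); g'(-1/5) = 26305/305613, so the residue is 26305/305613.
At the order-2 pole 4 set g(λ) = (λ - (4))^2*f(λ) = (29*λ/15 - 16/33)/(λ + 1/5)**2.
Order-2 pole: residue = g'(a); g'(4) = -26305/305613, so the residue is -26305/305613.
List the singular points by increasing real part (a conjugate pair: the negative imaginary part first).

Radius of convergence at 0: 1/5.
At -1/5: a pole of order 2; residue 26305/305613.
At 4: a pole of order 2; residue -26305/305613.


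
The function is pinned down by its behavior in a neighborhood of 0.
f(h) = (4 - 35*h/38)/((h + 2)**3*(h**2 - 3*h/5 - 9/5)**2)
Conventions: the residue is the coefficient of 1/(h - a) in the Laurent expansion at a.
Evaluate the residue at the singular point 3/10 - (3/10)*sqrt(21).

The factor h**2 - 3*h/5 - 9/5 splits as (h - a)(h - a') with a = 3/10 - (3/10)*sqrt(21), a' = 3/10 + (3/10)*sqrt(21). At the order-2 pole a set g(h) = (h - a)^2*f(h) = [(4 - 35*h/38)/(h + 2)**3] / (h - a')^2.
Order-2 pole: residue = g'(a); g'(3/10 - (3/10)*sqrt(21)) = -94475/83521 - (4612230925/18895206393)*sqrt(21), so the residue is -94475/83521 - (4612230925/18895206393)*sqrt(21).

The residue is -94475/83521 - (4612230925/18895206393)*sqrt(21).


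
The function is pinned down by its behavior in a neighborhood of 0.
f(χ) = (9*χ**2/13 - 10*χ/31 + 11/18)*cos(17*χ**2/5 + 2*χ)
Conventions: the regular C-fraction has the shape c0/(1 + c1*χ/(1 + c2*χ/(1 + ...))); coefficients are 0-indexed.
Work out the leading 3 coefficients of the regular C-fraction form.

Taylor coefficients (expand at 0): a_0 = 11/18, a_1 = -10/31, a_2 = -62/117.
c0 = a_0 = 11/18. Peel one level at a time: if S = 1 + c*χ/S' with S'(0) = 1, then c is the χ-coefficient of S and S' = c*χ/(S - 1).
S_1 = c0/f = 1 + (180/341)*χ + (1732004/1511653)*χ^2 + ...; c1 = 180/341.
S_2 = c1*χ/(S_1 - 1) = 1 + (-433001/199485)*χ + ...; c2 = -433001/199485.

The regular C-fraction coefficients are [11/18, 180/341, -433001/199485].


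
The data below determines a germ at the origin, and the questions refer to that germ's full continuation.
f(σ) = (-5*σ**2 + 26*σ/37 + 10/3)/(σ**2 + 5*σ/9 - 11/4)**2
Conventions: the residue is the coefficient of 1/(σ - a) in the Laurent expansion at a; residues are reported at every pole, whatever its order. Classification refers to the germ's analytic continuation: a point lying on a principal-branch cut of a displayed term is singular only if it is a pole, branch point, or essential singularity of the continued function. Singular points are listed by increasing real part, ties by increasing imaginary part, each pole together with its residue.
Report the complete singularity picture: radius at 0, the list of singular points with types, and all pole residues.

Radius of convergence at 0: -5/18 + (1/9)*sqrt(229).
At -5/18 - (1/9)*sqrt(229): a pole of order 2; residue (1822095/31045072)*sqrt(229).
At -5/18 + (1/9)*sqrt(229): a pole of order 2; residue -(1822095/31045072)*sqrt(229).

Denominator factor (σ**2 + 5*σ/9 - 11/4)^2: discriminant 916/81, real irrational roots -5/18 + (1/9)*sqrt(229) and -5/18 - (1/9)*sqrt(229); poles of order 2, moduli -5/18 + (1/9)*sqrt(229) and 5/18 + (1/9)*sqrt(229).
The radius of convergence is the smallest modulus among the singular points: -5/18 + (1/9)*sqrt(229).
The factor σ**2 + 5*σ/9 - 11/4 splits as (σ - a)(σ - a') with a = -5/18 - (1/9)*sqrt(229), a' = -5/18 + (1/9)*sqrt(229). At the order-2 pole a set g(σ) = (σ - a)^2*f(σ) = [-5*σ**2 + 26*σ/37 + 10/3] / (σ - a')^2.
Order-2 pole: residue = g'(a); g'(-5/18 - (1/9)*sqrt(229)) = (1822095/31045072)*sqrt(229), so the residue is (1822095/31045072)*sqrt(229).
The factor σ**2 + 5*σ/9 - 11/4 splits as (σ - a)(σ - a') with a = -5/18 + (1/9)*sqrt(229), a' = -5/18 - (1/9)*sqrt(229). At the order-2 pole a set g(σ) = (σ - a)^2*f(σ) = [-5*σ**2 + 26*σ/37 + 10/3] / (σ - a')^2.
Order-2 pole: residue = g'(a); g'(-5/18 + (1/9)*sqrt(229)) = -(1822095/31045072)*sqrt(229), so the residue is -(1822095/31045072)*sqrt(229).
List the singular points by increasing real part (a conjugate pair: the negative imaginary part first).


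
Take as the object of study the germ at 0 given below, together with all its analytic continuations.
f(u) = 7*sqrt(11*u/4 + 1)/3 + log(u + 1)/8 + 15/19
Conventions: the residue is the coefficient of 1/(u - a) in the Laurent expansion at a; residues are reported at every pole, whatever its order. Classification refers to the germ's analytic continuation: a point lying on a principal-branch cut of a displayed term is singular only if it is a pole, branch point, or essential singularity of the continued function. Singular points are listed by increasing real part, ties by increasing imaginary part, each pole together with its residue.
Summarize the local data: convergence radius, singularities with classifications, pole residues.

Branch term (7/3)*sqrt(1 - u/(-4/11)): its argument vanishes at u = -4/11, a square-root branch point, modulus 4/11.
Branch term (1/8)*log(1 - u/(-1)): its argument vanishes at u = -1, a logarithmic branch point, modulus 1.
The radius of convergence is the smallest modulus among the singular points: 4/11.
List the singular points by increasing real part (a conjugate pair: the negative imaginary part first).

Radius of convergence at 0: 4/11.
At -1: a logarithmic branch point.
At -4/11: an algebraic (square-root) branch point.


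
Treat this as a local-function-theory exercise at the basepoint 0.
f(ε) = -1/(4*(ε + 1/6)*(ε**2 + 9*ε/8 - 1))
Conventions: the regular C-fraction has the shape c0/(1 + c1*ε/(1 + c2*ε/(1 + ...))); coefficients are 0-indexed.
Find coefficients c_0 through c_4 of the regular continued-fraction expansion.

Taylor coefficients (expand at 0): a_0 = 3/2, a_1 = -117/16, a_2 = 6051/128, a_3 = -284805/1024, a_4 = 13749267/8192.
c0 = a_0 = 3/2. Peel one level at a time: if S = 1 + c*ε/S' with S'(0) = 1, then c is the ε-coefficient of S and S' = c*ε/(S - 1).
S_1 = c0/f = 1 + (39/8)*ε + (-31/4)*ε^2 + ...; c1 = 39/8.
S_2 = c1*ε/(S_1 - 1) = 1 + (62/39)*ε + (5716/1521)*ε^2 + ...; c2 = 62/39.
S_3 = c2*ε/(S_2 - 1) = 1 + (-2858/1209)*ε + (576/961)*ε^2 + ...; c3 = -2858/1209.
S_4 = c3*ε/(S_3 - 1) = 1 + (11232/44299)*ε + ...; c4 = 11232/44299.

The regular C-fraction coefficients are [3/2, 39/8, 62/39, -2858/1209, 11232/44299].


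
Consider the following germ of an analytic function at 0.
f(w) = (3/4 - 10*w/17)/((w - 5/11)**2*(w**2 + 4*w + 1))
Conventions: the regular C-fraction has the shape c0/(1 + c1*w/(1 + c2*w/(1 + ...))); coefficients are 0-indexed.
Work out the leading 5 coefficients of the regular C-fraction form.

The regular C-fraction coefficients are [363/100, 98/255, 7603/255, -54567756/1862735, 30015150275/797217795864].

Taylor coefficients (expand at 0): a_0 = 363/100, a_1 = -5929/4250, a_2 = 895279/21250, a_3 = -5722453/106250, a_4 = 20281657/42500.
c0 = a_0 = 363/100. Peel one level at a time: if S = 1 + c*w/S' with S'(0) = 1, then c is the w-coefficient of S and S' = c*w/(S - 1).
S_1 = c0/f = 1 + (98/255)*w + (-745094/65025)*w^2 + ...; c1 = 98/255.
S_2 = c1*w/(S_1 - 1) = 1 + (7603/255)*w + (1069956/1225)*w^2 + ...; c2 = 7603/255.
S_3 = c2*w/(S_2 - 1) = 1 + (-54567756/1862735)*w + (306154532805/277582534418)*w^2 + ...; c3 = -54567756/1862735.
S_4 = c3*w/(S_3 - 1) = 1 + (30015150275/797217795864)*w + ...; c4 = 30015150275/797217795864.


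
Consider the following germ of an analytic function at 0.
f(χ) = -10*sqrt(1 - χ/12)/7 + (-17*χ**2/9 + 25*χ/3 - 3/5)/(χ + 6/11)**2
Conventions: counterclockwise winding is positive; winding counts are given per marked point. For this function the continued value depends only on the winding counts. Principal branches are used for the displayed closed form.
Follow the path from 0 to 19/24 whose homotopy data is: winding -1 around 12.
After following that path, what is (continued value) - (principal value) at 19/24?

The rational part is single-valued and drops out of the difference; each branch term changes only by its own monodromy.
(-10/7)*sqrt(1 - χ/(12)): winding -1 is odd, the square root flips sign, contributing -2*(-10/7)*sqrt(1 - (19/24)/(12)) = -2*(-10/7)*sqrt(269/288) = (5/42)*sqrt(538).
Summing the contributions at χ = 19/24 gives (5/42)*sqrt(538).

Continued minus principal equals (5/42)*sqrt(538).


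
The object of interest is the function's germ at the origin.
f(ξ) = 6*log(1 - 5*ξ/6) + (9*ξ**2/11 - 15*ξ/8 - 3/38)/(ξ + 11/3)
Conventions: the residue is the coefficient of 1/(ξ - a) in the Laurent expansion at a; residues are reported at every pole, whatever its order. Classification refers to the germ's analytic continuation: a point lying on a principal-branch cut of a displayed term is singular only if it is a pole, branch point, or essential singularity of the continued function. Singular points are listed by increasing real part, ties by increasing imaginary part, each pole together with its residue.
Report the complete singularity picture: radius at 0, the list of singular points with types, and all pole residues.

Denominator factor (ξ + 11/3): pole of order 1 at -11/3, modulus 11/3.
Branch term (6)*log(1 - ξ/(6/5)): its argument vanishes at ξ = 6/5, a logarithmic branch point, modulus 6/5.
The radius of convergence is the smallest modulus among the singular points: 6/5.
The branch term is analytic at -11/3 and contributes nothing to the residue; only the rational part matters.
At the order-1 pole -11/3 set g(ξ) = (ξ - (-11/3))*(rational part) = 9*ξ**2/11 - 15*ξ/8 - 3/38.
Simple pole: residue = g(a) at a = -11/3, which is 2705/152.
List the singular points by increasing real part (a conjugate pair: the negative imaginary part first).

Radius of convergence at 0: 6/5.
At -11/3: a pole of order 1; residue 2705/152.
At 6/5: a logarithmic branch point.


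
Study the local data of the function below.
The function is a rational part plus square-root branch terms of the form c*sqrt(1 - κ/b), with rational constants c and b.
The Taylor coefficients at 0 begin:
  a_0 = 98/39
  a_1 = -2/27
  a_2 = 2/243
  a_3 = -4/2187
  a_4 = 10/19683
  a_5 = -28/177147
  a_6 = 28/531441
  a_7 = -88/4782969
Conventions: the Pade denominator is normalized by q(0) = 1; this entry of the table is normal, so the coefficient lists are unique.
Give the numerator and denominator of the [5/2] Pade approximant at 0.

Taylor coefficients needed (read off): a_0 = 98/39, a_1 = -2/27, a_2 = 2/243, a_3 = -4/2187, a_4 = 10/19683, a_5 = -28/177147, a_6 = 28/531441, a_7 = -88/4782969.
Write the denominator as Q(κ) = 1 + q1*κ + q2*κ^2. Requiring Q*f - P = O(κ^8) with deg P <= 5 kills the coefficients of κ^6..κ^7 in Q*f:
  κ^6: a_6 + q1*a_5 + q2*a_4 = 0, i.e. 28/531441 + (-28/177147)*q1 + (10/19683)*q2 = 0.
  κ^7: a_7 + q1*a_6 + q2*a_5 = 0, i.e. -88/4782969 + (28/531441)*q1 + (-28/177147)*q2 = 0.
Solving this linear system: q1 = 4/7, q2 = 2/27.
The numerator is Q*f truncated at degree 5: P0 = a_0 = 98/39; P1 = a_1 + q1*a_0 = 478/351; P2 = a_2 + q1*a_1 + q2*a_0 = 3362/22113; P3 = a_3 + q1*a_2 + q2*a_1 = -40/15309; P4 = a_4 + q1*a_3 + q2*a_2 = 10/137781; P5 = a_5 + q1*a_4 + q2*a_3 = -4/1240029.

The Pade approximant has numerator coefficients [98/39, 478/351, 3362/22113, -40/15309, 10/137781, -4/1240029]; denominator coefficients [1, 4/7, 2/27].


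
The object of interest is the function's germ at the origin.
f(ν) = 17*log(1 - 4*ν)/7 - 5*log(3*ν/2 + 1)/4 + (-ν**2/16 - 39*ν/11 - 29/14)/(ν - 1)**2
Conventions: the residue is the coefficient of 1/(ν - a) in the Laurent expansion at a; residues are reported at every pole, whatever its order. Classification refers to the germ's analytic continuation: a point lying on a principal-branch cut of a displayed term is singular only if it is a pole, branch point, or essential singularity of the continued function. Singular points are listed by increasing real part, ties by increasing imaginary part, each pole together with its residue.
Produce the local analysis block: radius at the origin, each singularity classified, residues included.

Radius of convergence at 0: 1/4.
At -2/3: a logarithmic branch point.
At 1/4: a logarithmic branch point.
At 1: a pole of order 2; residue -323/88.

Denominator factor (ν - 1)^2: pole of order 2 at 1, modulus 1.
Branch term (17/7)*log(1 - ν/(1/4)): its argument vanishes at ν = 1/4, a logarithmic branch point, modulus 1/4.
Branch term (-5/4)*log(1 - ν/(-2/3)): its argument vanishes at ν = -2/3, a logarithmic branch point, modulus 2/3.
The radius of convergence is the smallest modulus among the singular points: 1/4.
The branch terms are analytic at 1 and contribute nothing to the residue; only the rational part matters.
At the order-2 pole 1 set g(ν) = (ν - (1))^2*(rational part) = -ν**2/16 - 39*ν/11 - 29/14.
Order-2 pole: residue = g'(a); g'(1) = -323/88, so the residue is -323/88.
List the singular points by increasing real part (a conjugate pair: the negative imaginary part first).


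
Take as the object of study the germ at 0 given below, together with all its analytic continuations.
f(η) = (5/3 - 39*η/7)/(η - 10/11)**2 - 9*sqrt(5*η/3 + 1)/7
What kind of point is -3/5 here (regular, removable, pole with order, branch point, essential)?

The point is an algebraic (square-root) branch point.

The term (-9/7)*sqrt(1 - η/(-3/5)) has argument 1 - -3/5/(-3/5) = 0 at -3/5: a square-root (algebraic, two-sheeted) branch point; the remaining terms are analytic or single-valued there.


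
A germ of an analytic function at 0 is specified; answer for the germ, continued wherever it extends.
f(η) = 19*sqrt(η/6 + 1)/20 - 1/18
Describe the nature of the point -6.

The point is an algebraic (square-root) branch point.

The term (19/20)*sqrt(1 - η/(-6)) has argument 1 - -6/(-6) = 0 at -6: a square-root (algebraic, two-sheeted) branch point; the remaining terms are analytic or single-valued there.


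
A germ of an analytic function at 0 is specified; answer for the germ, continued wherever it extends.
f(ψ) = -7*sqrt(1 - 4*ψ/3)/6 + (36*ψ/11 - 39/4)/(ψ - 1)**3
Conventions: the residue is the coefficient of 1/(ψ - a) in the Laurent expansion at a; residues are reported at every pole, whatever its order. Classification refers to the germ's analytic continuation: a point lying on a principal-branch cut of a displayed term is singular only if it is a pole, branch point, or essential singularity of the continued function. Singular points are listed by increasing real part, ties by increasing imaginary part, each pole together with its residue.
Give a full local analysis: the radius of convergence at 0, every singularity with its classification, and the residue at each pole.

Denominator factor (ψ - 1)^3: pole of order 3 at 1, modulus 1.
Branch term (-7/6)*sqrt(1 - ψ/(3/4)): its argument vanishes at ψ = 3/4, a square-root branch point, modulus 3/4.
The radius of convergence is the smallest modulus among the singular points: 3/4.
The branch term is analytic at 1 and contributes nothing to the residue; only the rational part matters.
At the order-3 pole 1 set g(ψ) = (ψ - (1))^3*(rational part) = 36*ψ/11 - 39/4.
Order-3 pole: residue = g''(a)/2; g''(1) = 0, so the residue is 0.
List the singular points by increasing real part (a conjugate pair: the negative imaginary part first).

Radius of convergence at 0: 3/4.
At 3/4: an algebraic (square-root) branch point.
At 1: a pole of order 3; residue 0.


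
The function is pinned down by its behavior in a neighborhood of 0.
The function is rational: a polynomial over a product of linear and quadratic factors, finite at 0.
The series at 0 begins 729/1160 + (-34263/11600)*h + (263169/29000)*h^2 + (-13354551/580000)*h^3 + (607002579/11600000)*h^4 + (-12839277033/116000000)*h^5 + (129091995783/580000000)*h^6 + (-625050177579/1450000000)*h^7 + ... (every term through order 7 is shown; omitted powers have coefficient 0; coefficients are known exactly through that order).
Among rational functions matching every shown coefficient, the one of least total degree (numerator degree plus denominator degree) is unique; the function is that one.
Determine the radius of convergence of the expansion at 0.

No rational of total degree below 4 reproduces all 8 coefficients; solving the [0/4] Pade equations on them gives f(h) = 27/(29*(h + 2/3)**3*(h + 5)), whose expansion matches every shown term.
Denominator factor (h + 2/3)^3: pole of order 3 at -2/3, modulus 2/3.
Denominator factor (h + 5): pole of order 1 at -5, modulus 5.
The radius of convergence is the smallest modulus among the singular points: 2/3.

The radius of convergence is 2/3.


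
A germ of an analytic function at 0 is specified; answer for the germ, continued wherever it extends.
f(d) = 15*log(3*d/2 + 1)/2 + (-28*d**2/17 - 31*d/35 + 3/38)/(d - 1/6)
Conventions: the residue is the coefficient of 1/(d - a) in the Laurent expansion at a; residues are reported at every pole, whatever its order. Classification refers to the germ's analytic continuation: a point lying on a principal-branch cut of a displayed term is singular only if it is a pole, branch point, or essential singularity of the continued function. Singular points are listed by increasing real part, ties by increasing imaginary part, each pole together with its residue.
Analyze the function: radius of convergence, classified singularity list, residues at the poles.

Radius of convergence at 0: 1/6.
At -2/3: a logarithmic branch point.
At 1/6: a pole of order 1; residue -11642/101745.

Denominator factor (d - 1/6): pole of order 1 at 1/6, modulus 1/6.
Branch term (15/2)*log(1 - d/(-2/3)): its argument vanishes at d = -2/3, a logarithmic branch point, modulus 2/3.
The radius of convergence is the smallest modulus among the singular points: 1/6.
The branch term is analytic at 1/6 and contributes nothing to the residue; only the rational part matters.
At the order-1 pole 1/6 set g(d) = (d - (1/6))*(rational part) = -28*d**2/17 - 31*d/35 + 3/38.
Simple pole: residue = g(a) at a = 1/6, which is -11642/101745.
List the singular points by increasing real part (a conjugate pair: the negative imaginary part first).


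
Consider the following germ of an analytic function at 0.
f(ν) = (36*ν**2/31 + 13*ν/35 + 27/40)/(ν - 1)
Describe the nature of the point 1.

The denominator factor ν - 1 vanishes at 1 and appears to the power 1; the numerator there equals 19163/8680, nonzero, and no other factor vanishes.
Hence a pole whose order is the multiplicity, 1.

The point is a pole of order 1.


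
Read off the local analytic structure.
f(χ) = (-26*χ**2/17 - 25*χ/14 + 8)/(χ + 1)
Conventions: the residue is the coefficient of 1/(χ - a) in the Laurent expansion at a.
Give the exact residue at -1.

At the order-1 pole -1 set g(χ) = (χ - (-1))*f(χ) = -26*χ**2/17 - 25*χ/14 + 8.
Simple pole: residue = g(a) at a = -1, which is 1965/238.

The residue is 1965/238.


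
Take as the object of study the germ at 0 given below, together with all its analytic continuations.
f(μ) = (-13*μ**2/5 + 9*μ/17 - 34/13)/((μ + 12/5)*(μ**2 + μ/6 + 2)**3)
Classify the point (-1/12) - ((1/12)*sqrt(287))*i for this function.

The denominator factor μ**2 + μ/6 + 2 vanishes at (-1/12) - ((1/12)*sqrt(287))*i and appears to the power 3; the numerator there equals (199249/79560) - ((491/6120)*sqrt(287))*i, nonzero, and no other factor vanishes.
Hence a pole whose order is the multiplicity, 3.

The point is a pole of order 3.


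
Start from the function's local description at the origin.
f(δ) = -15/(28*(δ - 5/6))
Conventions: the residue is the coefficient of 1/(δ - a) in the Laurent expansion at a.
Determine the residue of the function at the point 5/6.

At the order-1 pole 5/6 set g(δ) = (δ - (5/6))*f(δ) = -15/28.
Simple pole: residue = g(a) at a = 5/6, which is -15/28.

The residue is -15/28.


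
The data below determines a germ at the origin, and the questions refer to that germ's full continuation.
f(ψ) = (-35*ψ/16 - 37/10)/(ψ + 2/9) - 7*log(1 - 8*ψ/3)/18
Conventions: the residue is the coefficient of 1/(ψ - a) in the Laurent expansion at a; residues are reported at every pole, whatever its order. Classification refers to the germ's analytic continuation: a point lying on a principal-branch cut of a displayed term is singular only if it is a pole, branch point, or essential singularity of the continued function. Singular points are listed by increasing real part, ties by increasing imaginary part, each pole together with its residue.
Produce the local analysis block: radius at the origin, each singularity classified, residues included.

Radius of convergence at 0: 2/9.
At -2/9: a pole of order 1; residue -1157/360.
At 3/8: a logarithmic branch point.

Denominator factor (ψ + 2/9): pole of order 1 at -2/9, modulus 2/9.
Branch term (-7/18)*log(1 - ψ/(3/8)): its argument vanishes at ψ = 3/8, a logarithmic branch point, modulus 3/8.
The radius of convergence is the smallest modulus among the singular points: 2/9.
The branch term is analytic at -2/9 and contributes nothing to the residue; only the rational part matters.
At the order-1 pole -2/9 set g(ψ) = (ψ - (-2/9))*(rational part) = -35*ψ/16 - 37/10.
Simple pole: residue = g(a) at a = -2/9, which is -1157/360.
List the singular points by increasing real part (a conjugate pair: the negative imaginary part first).


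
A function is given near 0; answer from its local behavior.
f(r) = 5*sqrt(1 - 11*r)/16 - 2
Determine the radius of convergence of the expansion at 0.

Branch term (5/16)*sqrt(1 - r/(1/11)): its argument vanishes at r = 1/11, a square-root branch point, modulus 1/11.
The radius of convergence is the smallest modulus among the singular points: 1/11.

The radius of convergence is 1/11.


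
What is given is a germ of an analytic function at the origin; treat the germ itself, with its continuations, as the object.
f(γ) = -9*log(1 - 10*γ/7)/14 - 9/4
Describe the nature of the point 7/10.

The term (-9/14)*log(1 - γ/(7/10)) has argument 1 - 7/10/(7/10) = 0 at 7/10: a logarithmic (infinitely-sheeted) branch point; the remaining terms are analytic or single-valued there.

The point is a logarithmic branch point.


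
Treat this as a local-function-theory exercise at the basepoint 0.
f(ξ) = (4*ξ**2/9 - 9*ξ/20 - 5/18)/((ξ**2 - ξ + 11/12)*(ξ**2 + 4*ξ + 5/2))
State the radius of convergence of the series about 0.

Denominator factor (ξ**2 + 4*ξ + 5/2): discriminant 6, real irrational roots -2 + (1/2)*sqrt(6) and -2 - (1/2)*sqrt(6); poles of order 1, moduli 2 - (1/2)*sqrt(6) and 2 + (1/2)*sqrt(6).
Denominator factor (ξ**2 - ξ + 11/12): discriminant -8/3, complex-conjugate roots (1/2) + ((1/3)*sqrt(6))*i and (1/2) - ((1/3)*sqrt(6))*i; poles of order 1, moduli (1/6)*sqrt(33) and (1/6)*sqrt(33).
The radius of convergence is the smallest modulus among the singular points: 2 - (1/2)*sqrt(6).

The radius of convergence is 2 - (1/2)*sqrt(6).


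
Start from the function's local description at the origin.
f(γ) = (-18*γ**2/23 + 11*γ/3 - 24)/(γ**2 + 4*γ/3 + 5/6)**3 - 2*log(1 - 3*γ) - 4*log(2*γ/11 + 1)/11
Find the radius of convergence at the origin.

Denominator factor (γ**2 + 4*γ/3 + 5/6)^3: discriminant -14/9, complex-conjugate roots (-2/3) + ((1/6)*sqrt(14))*i and (-2/3) - ((1/6)*sqrt(14))*i; poles of order 3, moduli (1/6)*sqrt(30) and (1/6)*sqrt(30).
Branch term (-4/11)*log(1 - γ/(-11/2)): its argument vanishes at γ = -11/2, a logarithmic branch point, modulus 11/2.
Branch term (-2)*log(1 - γ/(1/3)): its argument vanishes at γ = 1/3, a logarithmic branch point, modulus 1/3.
The radius of convergence is the smallest modulus among the singular points: 1/3.

The radius of convergence is 1/3.


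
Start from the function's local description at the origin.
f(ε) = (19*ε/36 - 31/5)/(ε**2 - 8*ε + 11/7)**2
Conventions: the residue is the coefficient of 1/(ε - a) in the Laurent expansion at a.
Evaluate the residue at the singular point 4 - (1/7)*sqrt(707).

The residue is -(322/459045)*sqrt(707).

The factor ε**2 - 8*ε + 11/7 splits as (ε - a)(ε - a') with a = 4 - (1/7)*sqrt(707), a' = 4 + (1/7)*sqrt(707). At the order-2 pole a set g(ε) = (ε - a)^2*f(ε) = [19*ε/36 - 31/5] / (ε - a')^2.
Order-2 pole: residue = g'(a); g'(4 - (1/7)*sqrt(707)) = -(322/459045)*sqrt(707), so the residue is -(322/459045)*sqrt(707).


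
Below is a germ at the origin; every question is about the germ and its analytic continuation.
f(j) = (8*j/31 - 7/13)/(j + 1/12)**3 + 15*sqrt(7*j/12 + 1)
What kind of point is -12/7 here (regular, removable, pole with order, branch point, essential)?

The point is an algebraic (square-root) branch point.

The term (15)*sqrt(1 - j/(-12/7)) has argument 1 - -12/7/(-12/7) = 0 at -12/7: a square-root (algebraic, two-sheeted) branch point; the remaining terms are analytic or single-valued there.


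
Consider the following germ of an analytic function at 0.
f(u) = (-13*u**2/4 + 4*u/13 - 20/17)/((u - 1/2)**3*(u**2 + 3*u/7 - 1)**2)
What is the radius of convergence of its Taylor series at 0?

The radius of convergence is 1/2.

Denominator factor (u - 1/2)^3: pole of order 3 at 1/2, modulus 1/2.
Denominator factor (u**2 + 3*u/7 - 1)^2: discriminant 205/49, real irrational roots -3/14 + (1/14)*sqrt(205) and -3/14 - (1/14)*sqrt(205); poles of order 2, moduli -3/14 + (1/14)*sqrt(205) and 3/14 + (1/14)*sqrt(205).
The radius of convergence is the smallest modulus among the singular points: 1/2.


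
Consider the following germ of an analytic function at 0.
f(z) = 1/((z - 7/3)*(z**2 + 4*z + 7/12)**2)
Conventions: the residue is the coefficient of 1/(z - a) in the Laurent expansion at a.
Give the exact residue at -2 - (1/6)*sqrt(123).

The factor z**2 + 4*z + 7/12 splits as (z - a)(z - a') with a = -2 - (1/6)*sqrt(123), a' = -2 + (1/6)*sqrt(123). At the order-2 pole a set g(z) = (z - a)^2*f(z) = [1/(z - 7/3)] / (z - a')^2.
Order-2 pole: residue = g'(a); g'(-2 - (1/6)*sqrt(123)) = -648/305809 - (287352/514064929)*sqrt(123), so the residue is -648/305809 - (287352/514064929)*sqrt(123).

The residue is -648/305809 - (287352/514064929)*sqrt(123).


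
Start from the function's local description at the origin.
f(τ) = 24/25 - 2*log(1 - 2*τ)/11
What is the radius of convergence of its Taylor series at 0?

Branch term (-2/11)*log(1 - τ/(1/2)): its argument vanishes at τ = 1/2, a logarithmic branch point, modulus 1/2.
The radius of convergence is the smallest modulus among the singular points: 1/2.

The radius of convergence is 1/2.


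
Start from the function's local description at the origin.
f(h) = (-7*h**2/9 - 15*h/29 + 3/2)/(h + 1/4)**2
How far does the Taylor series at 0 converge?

Denominator factor (h + 1/4)^2: pole of order 2 at -1/4, modulus 1/4.
The radius of convergence is the smallest modulus among the singular points: 1/4.

The radius of convergence is 1/4.


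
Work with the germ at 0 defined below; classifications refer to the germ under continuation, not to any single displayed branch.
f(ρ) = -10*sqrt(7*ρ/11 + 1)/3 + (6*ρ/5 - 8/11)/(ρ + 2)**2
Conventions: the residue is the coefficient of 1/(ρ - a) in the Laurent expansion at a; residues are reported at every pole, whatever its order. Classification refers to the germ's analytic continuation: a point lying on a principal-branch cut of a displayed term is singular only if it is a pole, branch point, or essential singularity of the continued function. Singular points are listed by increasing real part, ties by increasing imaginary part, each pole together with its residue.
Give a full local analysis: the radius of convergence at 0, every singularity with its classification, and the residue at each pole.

Denominator factor (ρ + 2)^2: pole of order 2 at -2, modulus 2.
Branch term (-10/3)*sqrt(1 - ρ/(-11/7)): its argument vanishes at ρ = -11/7, a square-root branch point, modulus 11/7.
The radius of convergence is the smallest modulus among the singular points: 11/7.
The branch term is analytic at -2 and contributes nothing to the residue; only the rational part matters.
At the order-2 pole -2 set g(ρ) = (ρ - (-2))^2*(rational part) = 6*ρ/5 - 8/11.
Order-2 pole: residue = g'(a); g'(-2) = 6/5, so the residue is 6/5.
List the singular points by increasing real part (a conjugate pair: the negative imaginary part first).

Radius of convergence at 0: 11/7.
At -2: a pole of order 2; residue 6/5.
At -11/7: an algebraic (square-root) branch point.


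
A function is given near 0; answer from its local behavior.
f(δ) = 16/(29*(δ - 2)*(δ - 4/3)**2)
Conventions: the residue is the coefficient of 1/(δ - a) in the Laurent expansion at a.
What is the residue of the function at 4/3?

At the order-2 pole 4/3 set g(δ) = (δ - (4/3))^2*f(δ) = 16/(29*(δ - 2)).
Order-2 pole: residue = g'(a); g'(4/3) = -36/29, so the residue is -36/29.

The residue is -36/29.


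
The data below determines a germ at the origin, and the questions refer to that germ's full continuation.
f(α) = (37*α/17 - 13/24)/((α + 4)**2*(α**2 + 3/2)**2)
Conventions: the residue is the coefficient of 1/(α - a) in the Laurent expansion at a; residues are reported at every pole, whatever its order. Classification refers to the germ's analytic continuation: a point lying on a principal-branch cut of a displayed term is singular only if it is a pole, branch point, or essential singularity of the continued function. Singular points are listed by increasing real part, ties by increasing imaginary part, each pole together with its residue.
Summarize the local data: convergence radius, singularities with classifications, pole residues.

Radius of convergence at 0: (1/2)*sqrt(6).
At -4: a pole of order 2; residue -6404/312375.
At -((1/2)*sqrt(6))*i: a pole of order 2; residue (3202/312375) - ((119687/22491000)*sqrt(6))*i.
At ((1/2)*sqrt(6))*i: a pole of order 2; residue (3202/312375) + ((119687/22491000)*sqrt(6))*i.


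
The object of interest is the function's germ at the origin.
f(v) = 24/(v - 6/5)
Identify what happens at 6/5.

The denominator factor v - 6/5 vanishes at 6/5 and appears to the power 1; the numerator there equals 24, nonzero, and no other factor vanishes.
Hence a pole whose order is the multiplicity, 1.

The point is a pole of order 1.


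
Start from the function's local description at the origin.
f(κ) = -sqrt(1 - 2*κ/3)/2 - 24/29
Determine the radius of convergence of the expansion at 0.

The radius of convergence is 3/2.

Branch term (-1/2)*sqrt(1 - κ/(3/2)): its argument vanishes at κ = 3/2, a square-root branch point, modulus 3/2.
The radius of convergence is the smallest modulus among the singular points: 3/2.


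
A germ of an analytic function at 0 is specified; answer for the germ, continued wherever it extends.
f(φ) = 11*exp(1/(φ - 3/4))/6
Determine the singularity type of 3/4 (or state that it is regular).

The exponent 1/(φ - (3/4)) has a pole at 3/4, so exp(1/(φ - (3/4))) takes every nonzero value near it: an essential singularity (not a pole of any order).

The point is an essential singularity.


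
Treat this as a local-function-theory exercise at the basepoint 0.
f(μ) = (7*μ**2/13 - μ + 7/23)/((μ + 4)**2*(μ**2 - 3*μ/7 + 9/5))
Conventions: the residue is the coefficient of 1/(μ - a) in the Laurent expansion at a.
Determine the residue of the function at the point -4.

The residue is 1948240/139480211.

At the order-2 pole -4 set g(μ) = (μ - (-4))^2*f(μ) = (7*μ**2/13 - μ + 7/23)/(μ**2 - 3*μ/7 + 9/5).
Order-2 pole: residue = g'(a); g'(-4) = 1948240/139480211, so the residue is 1948240/139480211.


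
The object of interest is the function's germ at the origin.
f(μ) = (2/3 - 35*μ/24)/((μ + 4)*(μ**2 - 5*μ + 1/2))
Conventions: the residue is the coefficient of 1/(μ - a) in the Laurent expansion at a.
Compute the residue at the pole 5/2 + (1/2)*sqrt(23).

The factor μ**2 - 5*μ + 1/2 splits as (μ - a)(μ - a') with a = 5/2 + (1/2)*sqrt(23), a' = 5/2 - (1/2)*sqrt(23). At the order-1 pole a set g(μ) = (μ - a)*f(μ) = [(2/3 - 35*μ/24)/(μ + 4)] / (μ - a').
Simple pole: residue = g(a) at a = 5/2 + (1/2)*sqrt(23), which is -13/146 - (527/40296)*sqrt(23).

The residue is -13/146 - (527/40296)*sqrt(23).
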